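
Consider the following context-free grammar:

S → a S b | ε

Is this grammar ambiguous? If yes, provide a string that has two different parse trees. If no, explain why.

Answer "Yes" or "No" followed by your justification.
At every step exactly one production applies: if the remaining string to generate is non-empty it starts with a and ends with b, forcing S → a S b; if it is empty, S → ε is forced. Hence each string a^n b^n has exactly one derivation (S → a S b applied n times, then S → ε) and one parse tree.

Final answer: No - the grammar is unambiguous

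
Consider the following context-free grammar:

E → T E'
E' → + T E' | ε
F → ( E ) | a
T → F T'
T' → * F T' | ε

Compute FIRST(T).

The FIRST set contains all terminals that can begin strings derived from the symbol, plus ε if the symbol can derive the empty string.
FIRST(F): F → ( E ) contributes '(' and F → a contributes 'a', so FIRST(F) = {(, a}. F is not nullable.
FIRST(T): T → F T' begins with F, and F is not nullable, so FIRST(T) = FIRST(F) = {(, a}.

Final answer: {(, a}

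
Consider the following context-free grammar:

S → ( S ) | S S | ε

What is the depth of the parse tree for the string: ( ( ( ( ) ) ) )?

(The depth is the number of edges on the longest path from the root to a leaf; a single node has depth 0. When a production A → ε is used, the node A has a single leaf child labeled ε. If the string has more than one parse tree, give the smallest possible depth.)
The string is 4 nested pairs. The shallowest parse tree applies S → ( S ) 4 times (one node per nested pair, each a child of the previous) and then S → ε in the middle.
S nodes at depths 0..4, ε leaf at depth 5; parentheses leaves are at depths 1..4.
(Using S → S S with an S → ε child anywhere only adds levels, so it cannot give a shallower tree.)
Depth = 5.

Final answer: 5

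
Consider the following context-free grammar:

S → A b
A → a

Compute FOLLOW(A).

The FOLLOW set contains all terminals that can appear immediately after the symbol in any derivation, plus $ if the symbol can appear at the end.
A occurs only in S → A b, where it is immediately followed by the terminal b. So FOLLOW(A) = {b}.

Final answer: {b}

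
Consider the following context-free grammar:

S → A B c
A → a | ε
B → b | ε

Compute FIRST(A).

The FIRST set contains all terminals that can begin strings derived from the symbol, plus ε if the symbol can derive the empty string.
A → a contributes a; A → ε makes A nullable, contributing ε. FIRST(A) = {a, ε}.

Final answer: {a, ε}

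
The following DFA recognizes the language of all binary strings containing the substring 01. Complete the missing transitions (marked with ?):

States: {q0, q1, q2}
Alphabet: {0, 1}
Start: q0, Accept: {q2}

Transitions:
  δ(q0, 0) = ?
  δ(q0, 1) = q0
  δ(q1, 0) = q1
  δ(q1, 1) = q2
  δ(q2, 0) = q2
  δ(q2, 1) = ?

What each state remembers (consistent with the given transitions and accept states):
  q0: 01 not seen yet and the last symbol was not 0
  q1: 01 not seen yet and the last symbol was 0
  q2: the substring 01 has already been seen
Filling in the missing entries:
  δ(q0, 0): in q0 (01 not seen yet and the last symbol was not 0), after reading 0 we have: 01 not seen yet and the last symbol was 0 → q1
  δ(q2, 1): in q2 (the substring 01 has already been seen), after reading 1 we have: the substring 01 has already been seen → q2

Final answer: δ(q0, 0) = q1; δ(q2, 1) = q2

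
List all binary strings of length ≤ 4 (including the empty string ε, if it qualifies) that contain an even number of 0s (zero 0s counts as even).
Checking every binary string of length 0 to 4:
  Length 0: accepted: ε | rejected: (none)
  Length 1: accepted: 1 | rejected: 0
  Length 2: accepted: 00, 11 | rejected: 01, 10
  Length 3: accepted: 001, 010, 100, 111 | rejected: 000, 011, 101, 110
  Length 4: accepted: 0000, 0011, 0101, 0110, 1001, 1010, 1100, 1111 | rejected: 0001, 0010, 0100, 0111, 1000, 1011, 1101, 1110
Total: 16 string(s).

Final answer: ε, 1, 00, 11, 001, 010, 100, 111, 0000, 0011, 0101, 0110, 1001, 1010, 1100, 1111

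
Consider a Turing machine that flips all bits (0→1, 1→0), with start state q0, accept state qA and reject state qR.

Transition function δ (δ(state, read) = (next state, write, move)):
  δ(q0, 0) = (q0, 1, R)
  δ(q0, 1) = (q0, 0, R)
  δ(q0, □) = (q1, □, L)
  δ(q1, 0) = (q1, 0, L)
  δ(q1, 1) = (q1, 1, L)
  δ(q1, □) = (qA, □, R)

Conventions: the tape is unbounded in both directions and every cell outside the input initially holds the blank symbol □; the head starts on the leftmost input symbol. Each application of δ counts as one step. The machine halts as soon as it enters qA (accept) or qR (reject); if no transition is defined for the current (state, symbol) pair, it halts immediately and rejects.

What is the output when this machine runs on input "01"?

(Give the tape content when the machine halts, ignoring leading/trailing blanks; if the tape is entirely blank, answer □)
Step 0: [q0]01 (head at position 0)
Step 1: δ(q0, 0) = (q0, 1, R)  ⊢  1[q0]1 (head at position 1)
Step 2: δ(q0, 1) = (q0, 0, R)  ⊢  10[q0]□ (head at position 2)
Step 3: δ(q0, □) = (q1, □, L)  ⊢  1[q1]0□ (head at position 1)
Step 4: δ(q1, 0) = (q1, 0, L)  ⊢  [q1]10□ (head at position 0)
Step 5: δ(q1, 1) = (q1, 1, L)  ⊢  [q1]□10□ (head at position -1)
Step 6: δ(q1, □) = (qA, □, R)  ⊢  □[qA]10□ (head at position 0)
The machine is in qA, so it halts and accepts.
Tape content when halted (ignoring surrounding blanks): 10

Final answer: Output: 10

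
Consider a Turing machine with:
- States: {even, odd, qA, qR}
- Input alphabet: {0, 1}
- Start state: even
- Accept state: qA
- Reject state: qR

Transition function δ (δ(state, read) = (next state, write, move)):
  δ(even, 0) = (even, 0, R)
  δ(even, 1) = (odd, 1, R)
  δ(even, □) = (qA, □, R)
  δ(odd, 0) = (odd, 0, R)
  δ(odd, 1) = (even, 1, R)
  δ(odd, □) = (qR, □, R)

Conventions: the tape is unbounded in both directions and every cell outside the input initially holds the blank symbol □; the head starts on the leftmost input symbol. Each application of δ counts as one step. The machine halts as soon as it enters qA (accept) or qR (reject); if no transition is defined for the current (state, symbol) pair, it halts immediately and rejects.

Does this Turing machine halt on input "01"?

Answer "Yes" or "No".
Step 0: [even]01 (head at position 0)
Step 1: δ(even, 0) = (even, 0, R)  ⊢  0[even]1 (head at position 1)
Step 2: δ(even, 1) = (odd, 1, R)  ⊢  01[odd]□ (head at position 2)
Step 3: δ(odd, □) = (qR, □, R)  ⊢  01□[qR]□ (head at position 3)
The machine is in qR, so it halts and rejects.
It halts after 3 steps.

Final answer: Yes - halts after 3 steps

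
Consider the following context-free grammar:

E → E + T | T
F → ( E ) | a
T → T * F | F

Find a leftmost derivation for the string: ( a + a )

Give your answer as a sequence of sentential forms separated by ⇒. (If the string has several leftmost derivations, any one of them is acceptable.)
Start with E.
Step 1: the leftmost non-terminal is E; apply E → T:  T
Step 2: the leftmost non-terminal is T; apply T → F:  F
Step 3: the leftmost non-terminal is F; apply F → ( E ):  ( E )
Step 4: the leftmost non-terminal is E; apply E → E + T:  ( E + T )
Step 5: the leftmost non-terminal is E; apply E → T:  ( T + T )
Step 6: the leftmost non-terminal is T; apply T → F:  ( F + T )
Step 7: the leftmost non-terminal is F; apply F → a:  ( a + T )
Step 8: the leftmost non-terminal is T; apply T → F:  ( a + F )
Step 9: the leftmost non-terminal is F; apply F → a:  ( a + a )

Final answer: E ⇒ T ⇒ F ⇒ ( E ) ⇒ ( E + T ) ⇒ ( T + T ) ⇒ ( F + T ) ⇒ ( a + T ) ⇒ ( a + F ) ⇒ ( a + a )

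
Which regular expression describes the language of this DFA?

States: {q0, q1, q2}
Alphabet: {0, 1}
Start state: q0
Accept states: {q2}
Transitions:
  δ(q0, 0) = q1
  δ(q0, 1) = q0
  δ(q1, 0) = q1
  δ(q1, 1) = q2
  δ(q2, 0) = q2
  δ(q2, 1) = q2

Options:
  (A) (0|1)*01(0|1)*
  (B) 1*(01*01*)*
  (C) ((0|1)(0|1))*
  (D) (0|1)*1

Testing sample strings against the DFA:
  '1010' -> accepted
  '01110' -> accepted
  '001' -> accepted
  '10' -> rejected
Checking each option for a counterexample:
  (A) (0|1)*01(0|1)*: agrees with the DFA on all strings of length ≤ 4
  (B) 1*(01*01*)*: ε is rejected by the DFA but matches the regex → eliminated
  (C) ((0|1)(0|1))*: ε is rejected by the DFA but matches the regex → eliminated
  (D) (0|1)*1: '1' is rejected by the DFA but matches the regex → eliminated
Only (A) (0|1)*01(0|1)* is consistent with the DFA.

Final answer: (A) (0|1)*01(0|1)*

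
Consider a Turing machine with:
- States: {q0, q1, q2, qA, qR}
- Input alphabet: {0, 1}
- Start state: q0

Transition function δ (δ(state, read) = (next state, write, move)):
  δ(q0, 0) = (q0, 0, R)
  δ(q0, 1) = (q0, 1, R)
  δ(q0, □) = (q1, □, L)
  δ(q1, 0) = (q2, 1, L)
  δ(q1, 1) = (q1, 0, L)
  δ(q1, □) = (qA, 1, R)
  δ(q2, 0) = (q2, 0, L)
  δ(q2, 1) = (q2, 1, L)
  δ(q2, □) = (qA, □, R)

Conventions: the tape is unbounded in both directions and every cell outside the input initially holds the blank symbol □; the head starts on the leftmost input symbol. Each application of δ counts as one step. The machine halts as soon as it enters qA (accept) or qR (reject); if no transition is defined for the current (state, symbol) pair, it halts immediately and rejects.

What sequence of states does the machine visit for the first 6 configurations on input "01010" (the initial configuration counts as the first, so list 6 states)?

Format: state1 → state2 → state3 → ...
Step 0: [q0]01010 (head at position 0)
Step 1: δ(q0, 0) = (q0, 0, R)  ⊢  0[q0]1010 (head at position 1)
Step 2: δ(q0, 1) = (q0, 1, R)  ⊢  01[q0]010 (head at position 2)
Step 3: δ(q0, 0) = (q0, 0, R)  ⊢  010[q0]10 (head at position 3)
Step 4: δ(q0, 1) = (q0, 1, R)  ⊢  0101[q0]0 (head at position 4)
Step 5: δ(q0, 0) = (q0, 0, R)  ⊢  01010[q0]□ (head at position 5)
Reading off the states of these 6 configurations: q0 → q0 → q0 → q0 → q0 → q0

Final answer: q0 → q0 → q0 → q0 → q0 → q0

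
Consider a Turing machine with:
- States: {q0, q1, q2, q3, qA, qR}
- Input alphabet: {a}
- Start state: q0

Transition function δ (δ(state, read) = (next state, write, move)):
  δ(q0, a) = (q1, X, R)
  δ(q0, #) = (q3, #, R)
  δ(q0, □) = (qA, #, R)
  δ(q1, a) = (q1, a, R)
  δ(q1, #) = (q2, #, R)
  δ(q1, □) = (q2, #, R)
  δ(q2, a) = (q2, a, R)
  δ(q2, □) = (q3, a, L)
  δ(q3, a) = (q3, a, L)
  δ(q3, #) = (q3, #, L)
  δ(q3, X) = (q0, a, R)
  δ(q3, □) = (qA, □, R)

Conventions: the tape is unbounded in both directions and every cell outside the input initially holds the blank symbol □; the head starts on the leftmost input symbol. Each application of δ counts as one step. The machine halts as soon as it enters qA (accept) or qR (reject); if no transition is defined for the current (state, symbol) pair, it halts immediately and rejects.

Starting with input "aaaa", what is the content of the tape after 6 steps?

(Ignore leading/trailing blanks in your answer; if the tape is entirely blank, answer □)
Step 0: [q0]aaaa (head at position 0)
Step 1: δ(q0, a) = (q1, X, R)  ⊢  X[q1]aaa (head at position 1)
Step 2: δ(q1, a) = (q1, a, R)  ⊢  Xa[q1]aa (head at position 2)
Step 3: δ(q1, a) = (q1, a, R)  ⊢  Xaa[q1]a (head at position 3)
Step 4: δ(q1, a) = (q1, a, R)  ⊢  Xaaa[q1]□ (head at position 4)
Step 5: δ(q1, □) = (q2, #, R)  ⊢  Xaaa#[q2]□ (head at position 5)
Step 6: δ(q2, □) = (q3, a, L)  ⊢  Xaaa[q3]#a (head at position 4)
Tape after 6 steps (ignoring surrounding blanks): Xaaa#a

Final answer: Tape: Xaaa#a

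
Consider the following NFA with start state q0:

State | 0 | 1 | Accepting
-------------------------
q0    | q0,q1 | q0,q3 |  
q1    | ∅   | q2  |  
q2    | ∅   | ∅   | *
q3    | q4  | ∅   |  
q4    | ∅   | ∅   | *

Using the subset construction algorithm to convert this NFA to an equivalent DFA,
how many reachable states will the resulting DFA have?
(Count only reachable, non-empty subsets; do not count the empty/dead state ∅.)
Start subset: {q0}
{q0}: on 0 → {q0, q1}, on 1 → {q0, q3}
{q0, q1}: on 0 → {q0, q1}, on 1 → {q0, q2, q3}
{q0, q3}: on 0 → {q0, q1, q4}, on 1 → {q0, q3}
{q0, q2, q3}: on 0 → {q0, q1, q4}, on 1 → {q0, q3}
{q0, q1, q4}: on 0 → {q0, q1}, on 1 → {q0, q2, q3}
Reachable non-empty subsets: {q0}, {q0, q1}, {q0, q3}, {q0, q2, q3}, {q0, q1, q4} — 5 in total.

Final answer: 5 states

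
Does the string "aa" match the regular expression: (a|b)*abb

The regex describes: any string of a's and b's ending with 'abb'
No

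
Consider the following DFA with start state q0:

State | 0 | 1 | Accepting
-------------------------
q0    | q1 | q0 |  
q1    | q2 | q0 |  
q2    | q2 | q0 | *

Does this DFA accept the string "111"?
Start in q0.
Read '1': q0 → q0
Read '1': q0 → q0
Read '1': q0 → q0
Final state q0 is not accepting, so the string is rejected.

Final answer: No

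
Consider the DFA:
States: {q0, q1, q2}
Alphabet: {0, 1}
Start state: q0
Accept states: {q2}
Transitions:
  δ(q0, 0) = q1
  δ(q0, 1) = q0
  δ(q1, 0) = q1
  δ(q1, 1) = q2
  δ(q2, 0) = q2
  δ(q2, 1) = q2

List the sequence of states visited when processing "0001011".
Starting at q0
Read '0': q0 -> q1
Read '0': q1 -> q1
Read '0': q1 -> q1
Read '1': q1 -> q2
Read '0': q2 -> q2
Read '1': q2 -> q2
Read '1': q2 -> q2

Final answer: q0 -> q1 -> q1 -> q1 -> q2 -> q2 -> q2 -> q2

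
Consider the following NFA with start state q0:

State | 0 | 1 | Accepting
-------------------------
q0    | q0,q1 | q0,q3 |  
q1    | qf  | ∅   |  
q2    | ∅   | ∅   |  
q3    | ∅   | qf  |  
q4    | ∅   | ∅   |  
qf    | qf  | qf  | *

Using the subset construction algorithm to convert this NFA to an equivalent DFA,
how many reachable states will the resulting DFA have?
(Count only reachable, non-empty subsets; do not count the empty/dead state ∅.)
Start subset: {q0}
{q0}: on 0 → {q0, q1}, on 1 → {q0, q3}
{q0, q1}: on 0 → {q0, q1, qf}, on 1 → {q0, q3}
{q0, q3}: on 0 → {q0, q1}, on 1 → {q0, q3, qf}
{q0, q1, qf}: on 0 → {q0, q1, qf}, on 1 → {q0, q3, qf}
{q0, q3, qf}: on 0 → {q0, q1, qf}, on 1 → {q0, q3, qf}
Reachable non-empty subsets: {q0}, {q0, q1}, {q0, q3}, {q0, q1, qf}, {q0, q3, qf} — 5 in total.

Final answer: 5 states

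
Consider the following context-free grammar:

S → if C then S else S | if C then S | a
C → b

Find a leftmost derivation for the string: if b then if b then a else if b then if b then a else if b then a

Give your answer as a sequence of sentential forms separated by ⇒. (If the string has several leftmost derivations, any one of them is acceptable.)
Start with S.
Step 1: the leftmost non-terminal is S; apply S → if C then S else S:  if C then S else S
Step 2: the leftmost non-terminal is C; apply C → b:  if b then S else S
Step 3: the leftmost non-terminal is S; apply S → if C then S:  if b then if C then S else S
Step 4: the leftmost non-terminal is C; apply C → b:  if b then if b then S else S
Step 5: the leftmost non-terminal is S; apply S → a:  if b then if b then a else S
Step 6: the leftmost non-terminal is S; apply S → if C then S else S:  if b then if b then a else if C then S else S
Step 7: the leftmost non-terminal is C; apply C → b:  if b then if b then a else if b then S else S
Step 8: the leftmost non-terminal is S; apply S → if C then S:  if b then if b then a else if b then if C then S else S
Step 9: the leftmost non-terminal is C; apply C → b:  if b then if b then a else if b then if b then S else S
Step 10: the leftmost non-terminal is S; apply S → a:  if b then if b then a else if b then if b then a else S
Step 11: the leftmost non-terminal is S; apply S → if C then S:  if b then if b then a else if b then if b then a else if C then S
Step 12: the leftmost non-terminal is C; apply C → b:  if b then if b then a else if b then if b then a else if b then S
Step 13: the leftmost non-terminal is S; apply S → a:  if b then if b then a else if b then if b then a else if b then a

Final answer: S ⇒ if C then S else S ⇒ if b then S else S ⇒ if b then if C then S else S ⇒ if b then if b then S else S ⇒ if b then if b then a else S ⇒ if b then if b then a else if C then S else S ⇒ if b then if b then a else if b then S else S ⇒ if b then if b then a else if b then if C then S else S ⇒ if b then if b then a else if b then if b then S else S ⇒ if b then if b then a else if b then if b then a else S ⇒ if b then if b then a else if b then if b then a else if C then S ⇒ if b then if b then a else if b then if b then a else if b then S ⇒ if b then if b then a else if b then if b then a else if b then a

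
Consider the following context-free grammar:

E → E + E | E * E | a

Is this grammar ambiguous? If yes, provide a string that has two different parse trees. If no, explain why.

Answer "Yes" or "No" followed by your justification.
Two different leftmost derivations of a + a * a:
  (1) E ⇒ E + E ⇒ a + E ⇒ a + E * E ⇒ a + a * E ⇒ a + a * a   (tree groups a + (a * a))
  (2) E ⇒ E * E ⇒ E + E * E ⇒ a + E * E ⇒ a + a * E ⇒ a + a * a   (tree groups (a + a) * a)
Two distinct leftmost derivations = two distinct parse trees, so the grammar is ambiguous.

Final answer: Yes - the string 'a + a * a' has two distinct leftmost derivations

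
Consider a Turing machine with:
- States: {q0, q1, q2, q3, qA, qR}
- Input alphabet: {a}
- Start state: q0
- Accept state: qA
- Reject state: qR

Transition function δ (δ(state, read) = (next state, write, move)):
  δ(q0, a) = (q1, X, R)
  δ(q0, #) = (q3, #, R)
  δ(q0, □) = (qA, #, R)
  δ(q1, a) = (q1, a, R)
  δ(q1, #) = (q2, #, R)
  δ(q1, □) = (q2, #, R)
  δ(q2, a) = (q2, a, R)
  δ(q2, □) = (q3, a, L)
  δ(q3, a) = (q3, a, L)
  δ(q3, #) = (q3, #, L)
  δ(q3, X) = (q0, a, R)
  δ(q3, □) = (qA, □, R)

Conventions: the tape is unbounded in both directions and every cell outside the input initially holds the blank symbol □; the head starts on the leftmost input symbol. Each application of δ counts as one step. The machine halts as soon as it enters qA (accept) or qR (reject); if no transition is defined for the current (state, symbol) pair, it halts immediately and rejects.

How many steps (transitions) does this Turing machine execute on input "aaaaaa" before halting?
Trace (configuration after each step, as tape_left[state]tape_right with head position):
Step 0: [q0]aaaaaa (head at position 0)
Step 1: X[q1]aaaaa (head 1)
Step 2: Xa[q1]aaaa (head 2)
Step 3: Xaa[q1]aaa (head 3)
Step 4: Xaaa[q1]aa (head 4)
Step 5: Xaaaa[q1]a (head 5)
Step 6: Xaaaaa[q1]□ (head 6)
Step 7: Xaaaaa#[q2]□ (head 7)
Step 8: Xaaaaa[q3]#a (head 6)
Step 9: Xaaaa[q3]a#a (head 5)
Step 10: Xaaa[q3]aa#a (head 4)
Step 11: Xaa[q3]aaa#a (head 3)
Step 12: Xa[q3]aaaa#a (head 2)
Step 13: X[q3]aaaaa#a (head 1)
Step 14: [q3]Xaaaaa#a (head 0)
Step 15: a[q0]aaaaa#a (head 1)
Step 16: aX[q1]aaaa#a (head 2)
Step 17: aXa[q1]aaa#a (head 3)
Step 18: aXaa[q1]aa#a (head 4)
Step 19: aXaaa[q1]a#a (head 5)
Step 20: aXaaaa[q1]#a (head 6)
Step 21: aXaaaa#[q2]a (head 7)
Step 22: aXaaaa#a[q2]□ (head 8)
Step 23: aXaaaa#[q3]aa (head 7)
Step 24: aXaaaa[q3]#aa (head 6)
Step 25: aXaaa[q3]a#aa (head 5)
Step 26: aXaa[q3]aa#aa (head 4)
Step 27: aXa[q3]aaa#aa (head 3)
Step 28: aX[q3]aaaa#aa (head 2)
Step 29: a[q3]Xaaaa#aa (head 1)
Step 30: aa[q0]aaaa#aa (head 2)
Step 31: aaX[q1]aaa#aa (head 3)
Step 32: aaXa[q1]aa#aa (head 4)
Step 33: aaXaa[q1]a#aa (head 5)
Step 34: aaXaaa[q1]#aa (head 6)
Step 35: aaXaaa#[q2]aa (head 7)
Step 36: aaXaaa#a[q2]a (head 8)
Step 37: aaXaaa#aa[q2]□ (head 9)
Step 38: aaXaaa#a[q3]aa (head 8)
Step 39: aaXaaa#[q3]aaa (head 7)
Step 40: aaXaaa[q3]#aaa (head 6)
Step 41: aaXaa[q3]a#aaa (head 5)
Step 42: aaXa[q3]aa#aaa (head 4)
Step 43: aaX[q3]aaa#aaa (head 3)
Step 44: aa[q3]Xaaa#aaa (head 2)
Step 45: aaa[q0]aaa#aaa (head 3)
Step 46: aaaX[q1]aa#aaa (head 4)
Step 47: aaaXa[q1]a#aaa (head 5)
Step 48: aaaXaa[q1]#aaa (head 6)
Step 49: aaaXaa#[q2]aaa (head 7)
Step 50: aaaXaa#a[q2]aa (head 8)
Step 51: aaaXaa#aa[q2]a (head 9)
Step 52: aaaXaa#aaa[q2]□ (head 10)
Step 53: aaaXaa#aa[q3]aa (head 9)
Step 54: aaaXaa#a[q3]aaa (head 8)
Step 55: aaaXaa#[q3]aaaa (head 7)
Step 56: aaaXaa[q3]#aaaa (head 6)
Step 57: aaaXa[q3]a#aaaa (head 5)
Step 58: aaaX[q3]aa#aaaa (head 4)
Step 59: aaa[q3]Xaa#aaaa (head 3)
Step 60: aaaa[q0]aa#aaaa (head 4)
Step 61: aaaaX[q1]a#aaaa (head 5)
Step 62: aaaaXa[q1]#aaaa (head 6)
Step 63: aaaaXa#[q2]aaaa (head 7)
Step 64: aaaaXa#a[q2]aaa (head 8)
Step 65: aaaaXa#aa[q2]aa (head 9)
Step 66: aaaaXa#aaa[q2]a (head 10)
Step 67: aaaaXa#aaaa[q2]□ (head 11)
Step 68: aaaaXa#aaa[q3]aa (head 10)
Step 69: aaaaXa#aa[q3]aaa (head 9)
Step 70: aaaaXa#a[q3]aaaa (head 8)
Step 71: aaaaXa#[q3]aaaaa (head 7)
Step 72: aaaaXa[q3]#aaaaa (head 6)
Step 73: aaaaX[q3]a#aaaaa (head 5)
Step 74: aaaa[q3]Xa#aaaaa (head 4)
Step 75: aaaaa[q0]a#aaaaa (head 5)
Step 76: aaaaaX[q1]#aaaaa (head 6)
Step 77: aaaaaX#[q2]aaaaa (head 7)
Step 78: aaaaaX#a[q2]aaaa (head 8)
Step 79: aaaaaX#aa[q2]aaa (head 9)
Step 80: aaaaaX#aaa[q2]aa (head 10)
Step 81: aaaaaX#aaaa[q2]a (head 11)
Step 82: aaaaaX#aaaaa[q2]□ (head 12)
Step 83: aaaaaX#aaaa[q3]aa (head 11)
Step 84: aaaaaX#aaa[q3]aaa (head 10)
Step 85: aaaaaX#aa[q3]aaaa (head 9)
Step 86: aaaaaX#a[q3]aaaaa (head 8)
Step 87: aaaaaX#[q3]aaaaaa (head 7)
Step 88: aaaaaX[q3]#aaaaaa (head 6)
Step 89: aaaaa[q3]X#aaaaaa (head 5)
Step 90: aaaaaa[q0]#aaaaaa (head 6)
Step 91: aaaaaa#[q3]aaaaaa (head 7)
Step 92: aaaaaa[q3]#aaaaaa (head 6)
Step 93: aaaaa[q3]a#aaaaaa (head 5)
Step 94: aaaa[q3]aa#aaaaaa (head 4)
Step 95: aaa[q3]aaa#aaaaaa (head 3)
Step 96: aa[q3]aaaa#aaaaaa (head 2)
Step 97: a[q3]aaaaa#aaaaaa (head 1)
Step 98: [q3]aaaaaa#aaaaaa (head 0)
Step 99: [q3]□aaaaaa#aaaaaa (head -1)
Step 100: □[qA]aaaaaa#aaaaaa (head 0)
The machine is in qA, so it halts and accepts.
Number of transitions executed: 100.

Final answer: 100 steps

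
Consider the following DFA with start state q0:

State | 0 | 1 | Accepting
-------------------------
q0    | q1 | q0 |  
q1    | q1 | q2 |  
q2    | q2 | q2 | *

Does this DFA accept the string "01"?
Start in q0.
Read '0': q0 → q1
Read '1': q1 → q2
Final state q2 is accepting, so the string is accepted.

Final answer: Yes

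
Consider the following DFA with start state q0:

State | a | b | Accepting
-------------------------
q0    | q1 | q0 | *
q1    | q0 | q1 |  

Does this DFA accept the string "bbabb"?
Start in q0.
Read 'b': q0 → q0
Read 'b': q0 → q0
Read 'a': q0 → q1
Read 'b': q1 → q1
Read 'b': q1 → q1
Final state q1 is not accepting, so the string is rejected.

Final answer: No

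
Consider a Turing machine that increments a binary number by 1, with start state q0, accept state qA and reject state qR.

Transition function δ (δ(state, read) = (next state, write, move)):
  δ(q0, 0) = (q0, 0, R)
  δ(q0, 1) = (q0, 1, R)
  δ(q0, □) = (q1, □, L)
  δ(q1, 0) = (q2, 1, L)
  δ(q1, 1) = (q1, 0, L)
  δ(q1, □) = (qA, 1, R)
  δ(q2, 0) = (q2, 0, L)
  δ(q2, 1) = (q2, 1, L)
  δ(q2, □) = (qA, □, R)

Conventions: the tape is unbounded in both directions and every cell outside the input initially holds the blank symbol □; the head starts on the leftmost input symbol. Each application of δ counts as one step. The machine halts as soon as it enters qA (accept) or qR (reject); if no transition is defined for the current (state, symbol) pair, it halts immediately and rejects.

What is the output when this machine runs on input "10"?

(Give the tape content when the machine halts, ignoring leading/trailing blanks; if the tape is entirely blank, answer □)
Step 0: [q0]10 (head at position 0)
Step 1: δ(q0, 1) = (q0, 1, R)  ⊢  1[q0]0 (head at position 1)
Step 2: δ(q0, 0) = (q0, 0, R)  ⊢  10[q0]□ (head at position 2)
Step 3: δ(q0, □) = (q1, □, L)  ⊢  1[q1]0□ (head at position 1)
Step 4: δ(q1, 0) = (q2, 1, L)  ⊢  [q2]11□ (head at position 0)
Step 5: δ(q2, 1) = (q2, 1, L)  ⊢  [q2]□11□ (head at position -1)
Step 6: δ(q2, □) = (qA, □, R)  ⊢  □[qA]11□ (head at position 0)
The machine is in qA, so it halts and accepts.
Tape content when halted (ignoring surrounding blanks): 11

Final answer: Output: 11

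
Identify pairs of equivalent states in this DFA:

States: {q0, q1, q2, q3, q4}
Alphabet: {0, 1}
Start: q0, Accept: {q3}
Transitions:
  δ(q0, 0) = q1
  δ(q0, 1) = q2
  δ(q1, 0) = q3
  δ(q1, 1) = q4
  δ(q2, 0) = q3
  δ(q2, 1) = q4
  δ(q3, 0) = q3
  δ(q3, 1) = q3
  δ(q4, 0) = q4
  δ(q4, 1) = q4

Using the table-filling algorithm:
Round 0 – mark pairs where exactly one state is accepting: (q0,q3), (q1,q3), (q2,q3), (q3,q4)
Round 1 – newly marked: (q0,q1) [on 0: q1 vs q3, already marked]; (q0,q2) [on 0: q1 vs q3, already marked]; (q1,q4) [on 0: q3 vs q4, already marked]; (q2,q4) [on 0: q3 vs q4, already marked]
Round 2 – newly marked: (q0,q4) [on 0: q1 vs q4, already marked]
No further pairs can be marked.
(q1, q2) unmarked: δ(q1,0)=q3, δ(q2,0)=q3; δ(q1,1)=q4, δ(q2,1)=q4 → equivalent
Equivalent pairs: (q1, q2)

Final answer: Equivalent pairs: (q1, q2)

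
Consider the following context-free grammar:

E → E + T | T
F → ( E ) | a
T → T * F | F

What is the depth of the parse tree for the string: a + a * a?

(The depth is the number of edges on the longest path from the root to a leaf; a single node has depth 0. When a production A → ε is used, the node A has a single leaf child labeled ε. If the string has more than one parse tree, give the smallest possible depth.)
The grammar is unambiguous; the parse tree of a + a * a is:
E → E + T at the root (depth 0).
  Left E (depth 1) → T (2) → F (3) → a (4).
  Right T (depth 1) → T * F; that T (2) → F (3) → a (4); F (2) → a (3).
The longest root-to-leaf paths have 4 edges.
Depth = 4.

Final answer: 4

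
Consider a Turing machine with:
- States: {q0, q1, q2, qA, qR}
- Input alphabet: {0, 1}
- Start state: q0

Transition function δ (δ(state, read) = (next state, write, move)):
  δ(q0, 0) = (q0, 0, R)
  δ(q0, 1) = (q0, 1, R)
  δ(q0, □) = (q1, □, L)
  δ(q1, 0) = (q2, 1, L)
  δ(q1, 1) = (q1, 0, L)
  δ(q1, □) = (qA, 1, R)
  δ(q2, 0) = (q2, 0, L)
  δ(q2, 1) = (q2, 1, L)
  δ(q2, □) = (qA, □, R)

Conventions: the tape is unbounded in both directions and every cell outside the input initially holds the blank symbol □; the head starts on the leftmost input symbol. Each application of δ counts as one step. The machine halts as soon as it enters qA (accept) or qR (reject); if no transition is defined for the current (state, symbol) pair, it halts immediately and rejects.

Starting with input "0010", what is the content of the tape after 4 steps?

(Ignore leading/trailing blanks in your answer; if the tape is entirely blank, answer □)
Step 0: [q0]0010 (head at position 0)
Step 1: δ(q0, 0) = (q0, 0, R)  ⊢  0[q0]010 (head at position 1)
Step 2: δ(q0, 0) = (q0, 0, R)  ⊢  00[q0]10 (head at position 2)
Step 3: δ(q0, 1) = (q0, 1, R)  ⊢  001[q0]0 (head at position 3)
Step 4: δ(q0, 0) = (q0, 0, R)  ⊢  0010[q0]□ (head at position 4)
Tape after 4 steps (ignoring surrounding blanks): 0010

Final answer: Tape: 0010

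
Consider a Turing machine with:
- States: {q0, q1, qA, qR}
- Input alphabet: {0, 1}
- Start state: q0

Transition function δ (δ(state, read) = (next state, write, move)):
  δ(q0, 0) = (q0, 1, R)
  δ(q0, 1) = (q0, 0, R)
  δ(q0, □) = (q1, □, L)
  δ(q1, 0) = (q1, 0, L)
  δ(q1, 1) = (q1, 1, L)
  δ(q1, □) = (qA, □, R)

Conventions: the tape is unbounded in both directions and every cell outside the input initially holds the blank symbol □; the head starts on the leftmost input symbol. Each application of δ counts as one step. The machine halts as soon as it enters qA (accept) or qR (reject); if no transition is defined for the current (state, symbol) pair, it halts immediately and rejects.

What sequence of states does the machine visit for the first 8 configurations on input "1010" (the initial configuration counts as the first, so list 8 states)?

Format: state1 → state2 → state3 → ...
Step 0: [q0]1010 (head at position 0)
Step 1: δ(q0, 1) = (q0, 0, R)  ⊢  0[q0]010 (head at position 1)
Step 2: δ(q0, 0) = (q0, 1, R)  ⊢  01[q0]10 (head at position 2)
Step 3: δ(q0, 1) = (q0, 0, R)  ⊢  010[q0]0 (head at position 3)
Step 4: δ(q0, 0) = (q0, 1, R)  ⊢  0101[q0]□ (head at position 4)
Step 5: δ(q0, □) = (q1, □, L)  ⊢  010[q1]1□ (head at position 3)
Step 6: δ(q1, 1) = (q1, 1, L)  ⊢  01[q1]01□ (head at position 2)
Step 7: δ(q1, 0) = (q1, 0, L)  ⊢  0[q1]101□ (head at position 1)
Reading off the states of these 8 configurations: q0 → q0 → q0 → q0 → q0 → q1 → q1 → q1

Final answer: q0 → q0 → q0 → q0 → q0 → q1 → q1 → q1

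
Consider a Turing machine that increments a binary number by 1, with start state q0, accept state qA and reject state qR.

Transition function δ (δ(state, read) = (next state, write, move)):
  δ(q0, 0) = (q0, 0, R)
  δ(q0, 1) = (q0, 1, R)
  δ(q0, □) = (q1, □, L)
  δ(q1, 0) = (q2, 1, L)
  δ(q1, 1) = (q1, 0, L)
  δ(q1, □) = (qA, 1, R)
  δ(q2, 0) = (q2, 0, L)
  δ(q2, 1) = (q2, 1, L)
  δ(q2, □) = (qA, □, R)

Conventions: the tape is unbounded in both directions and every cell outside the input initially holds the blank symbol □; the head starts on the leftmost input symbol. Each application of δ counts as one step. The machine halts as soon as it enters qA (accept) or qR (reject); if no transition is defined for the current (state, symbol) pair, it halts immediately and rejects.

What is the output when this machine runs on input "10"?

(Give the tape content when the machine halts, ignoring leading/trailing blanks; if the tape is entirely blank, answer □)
Step 0: [q0]10 (head at position 0)
Step 1: δ(q0, 1) = (q0, 1, R)  ⊢  1[q0]0 (head at position 1)
Step 2: δ(q0, 0) = (q0, 0, R)  ⊢  10[q0]□ (head at position 2)
Step 3: δ(q0, □) = (q1, □, L)  ⊢  1[q1]0□ (head at position 1)
Step 4: δ(q1, 0) = (q2, 1, L)  ⊢  [q2]11□ (head at position 0)
Step 5: δ(q2, 1) = (q2, 1, L)  ⊢  [q2]□11□ (head at position -1)
Step 6: δ(q2, □) = (qA, □, R)  ⊢  □[qA]11□ (head at position 0)
The machine is in qA, so it halts and accepts.
Tape content when halted (ignoring surrounding blanks): 11

Final answer: Output: 11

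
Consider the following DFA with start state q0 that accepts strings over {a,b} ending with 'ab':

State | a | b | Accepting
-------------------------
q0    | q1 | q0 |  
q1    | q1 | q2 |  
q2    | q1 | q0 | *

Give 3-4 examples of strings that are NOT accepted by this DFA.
Any strings that end in a non-accepting state work; for example:
"abb": q0 → q1 → q2 → q0; q0 is not accepting → rejected
"abba": q0 → q1 → q2 → q0 → q1; q1 is not accepting → rejected
"baaa": q0 → q0 → q1 → q1 → q1; q1 is not accepting → rejected
"baba": q0 → q0 → q1 → q2 → q1; q1 is not accepting → rejected

Final answer: "abb", "abba", "baaa", "baba"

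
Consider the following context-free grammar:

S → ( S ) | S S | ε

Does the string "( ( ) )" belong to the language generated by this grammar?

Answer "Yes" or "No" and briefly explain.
A derivation exists: S ⇒ ( S ) ⇒ ( ( S ) ) ⇒ ( ( ) ) (using S → ( S ) twice, then S → ε).

Final answer: Yes - a valid derivation exists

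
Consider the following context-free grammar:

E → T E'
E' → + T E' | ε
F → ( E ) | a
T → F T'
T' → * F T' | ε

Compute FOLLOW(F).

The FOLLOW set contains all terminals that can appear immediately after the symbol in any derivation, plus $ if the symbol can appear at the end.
Useful FIRST sets: FIRST(E') = {+, ε}, FIRST(T') = {*, ε} (both E' and T' are nullable).
FOLLOW(E): E is the start symbol → $; E appears in F → ( E ) followed by ')' → FOLLOW(E) = {), $}.
FOLLOW(E'): E' appears at the right end of E → T E' and of E' → + T E', so FOLLOW(E') ⊇ FOLLOW(E) (the second occurrence adds nothing new). FOLLOW(E') = {), $}.
FOLLOW(T): in E → T E' and E' → + T E', T is followed by E': add FIRST(E') minus ε = {+}; since E' is nullable, also add FOLLOW(E) and FOLLOW(E') = {), $}. FOLLOW(T) = {+, ), $}.
FOLLOW(T'): T' appears at the right end of T → F T' and of T' → * F T', so FOLLOW(T') = FOLLOW(T) = {+, ), $}.
FOLLOW(F): in T → F T' and T' → * F T', F is followed by T': add FIRST(T') minus ε = {*}; since T' is nullable, also add FOLLOW(T) and FOLLOW(T') = {+, ), $}. FOLLOW(F) = {*, +, ), $}.

Final answer: {$, ), *, +}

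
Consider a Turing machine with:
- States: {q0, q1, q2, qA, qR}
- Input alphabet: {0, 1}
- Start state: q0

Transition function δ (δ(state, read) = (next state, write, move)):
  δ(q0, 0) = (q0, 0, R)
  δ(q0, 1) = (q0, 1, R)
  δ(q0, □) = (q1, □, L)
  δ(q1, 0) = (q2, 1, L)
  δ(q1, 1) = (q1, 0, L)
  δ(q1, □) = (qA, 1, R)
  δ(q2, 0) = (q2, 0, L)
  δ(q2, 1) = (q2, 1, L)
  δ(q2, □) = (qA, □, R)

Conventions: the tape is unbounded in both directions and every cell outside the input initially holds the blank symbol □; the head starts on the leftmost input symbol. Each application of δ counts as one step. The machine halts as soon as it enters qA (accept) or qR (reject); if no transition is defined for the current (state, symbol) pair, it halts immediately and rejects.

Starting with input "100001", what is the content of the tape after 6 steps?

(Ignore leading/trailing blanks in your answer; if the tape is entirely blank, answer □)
Step 0: [q0]100001 (head at position 0)
Step 1: δ(q0, 1) = (q0, 1, R)  ⊢  1[q0]00001 (head at position 1)
Step 2: δ(q0, 0) = (q0, 0, R)  ⊢  10[q0]0001 (head at position 2)
Step 3: δ(q0, 0) = (q0, 0, R)  ⊢  100[q0]001 (head at position 3)
Step 4: δ(q0, 0) = (q0, 0, R)  ⊢  1000[q0]01 (head at position 4)
Step 5: δ(q0, 0) = (q0, 0, R)  ⊢  10000[q0]1 (head at position 5)
Step 6: δ(q0, 1) = (q0, 1, R)  ⊢  100001[q0]□ (head at position 6)
Tape after 6 steps (ignoring surrounding blanks): 100001

Final answer: Tape: 100001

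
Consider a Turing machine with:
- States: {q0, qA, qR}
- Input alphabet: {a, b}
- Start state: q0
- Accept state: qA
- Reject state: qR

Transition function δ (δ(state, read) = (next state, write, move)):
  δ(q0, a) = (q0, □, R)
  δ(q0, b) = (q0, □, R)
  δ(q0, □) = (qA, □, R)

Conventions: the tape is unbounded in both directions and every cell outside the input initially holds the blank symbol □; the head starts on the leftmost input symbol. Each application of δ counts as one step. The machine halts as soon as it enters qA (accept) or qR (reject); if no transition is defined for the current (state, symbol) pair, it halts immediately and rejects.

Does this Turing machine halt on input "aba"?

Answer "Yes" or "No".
Step 0: [q0]aba (head at position 0)
Step 1: δ(q0, a) = (q0, □, R)  ⊢  □[q0]ba (head at position 1)
Step 2: δ(q0, b) = (q0, □, R)  ⊢  □□[q0]a (head at position 2)
Step 3: δ(q0, a) = (q0, □, R)  ⊢  □□□[q0]□ (head at position 3)
Step 4: δ(q0, □) = (qA, □, R)  ⊢  □□□□[qA]□ (head at position 4)
The machine is in qA, so it halts and accepts.
It halts after 4 steps.

Final answer: Yes - halts after 4 steps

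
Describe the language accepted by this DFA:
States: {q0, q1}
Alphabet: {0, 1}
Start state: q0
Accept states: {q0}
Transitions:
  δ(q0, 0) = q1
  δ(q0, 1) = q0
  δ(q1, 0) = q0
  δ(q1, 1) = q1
Analyzing the DFA structure:
Start state: q0
Accept states: {q0}
Interpreting what each state remembers (checking against the transitions):
  q0: an even number of 0s has been read so far
  q1: an odd number of 0s has been read so far
  δ(q0, 0): in q0 (an even number of 0s has been read so far), after reading 0 we have: an odd number of 0s has been read so far → q1
  δ(q0, 1): in q0 (an even number of 0s has been read so far), after reading 1 we have: an even number of 0s has been read so far → q0
  δ(q1, 0): in q1 (an odd number of 0s has been read so far), after reading 0 we have: an even number of 0s has been read so far → q0
  δ(q1, 1): in q1 (an odd number of 0s has been read so far), after reading 1 we have: an odd number of 0s has been read so far → q1
A string is accepted iff it ends in {q0}, i.e. an even number of 0s has been read so far.
Language: All binary strings with an even number of 0s

Final answer: All binary strings with an even number of 0s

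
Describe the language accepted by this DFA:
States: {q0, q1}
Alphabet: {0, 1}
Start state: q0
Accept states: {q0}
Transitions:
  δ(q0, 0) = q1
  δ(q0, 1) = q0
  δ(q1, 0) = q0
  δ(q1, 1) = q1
Analyzing the DFA structure:
Start state: q0
Accept states: {q0}
Interpreting what each state remembers (checking against the transitions):
  q0: an even number of 0s has been read so far
  q1: an odd number of 0s has been read so far
  δ(q0, 0): in q0 (an even number of 0s has been read so far), after reading 0 we have: an odd number of 0s has been read so far → q1
  δ(q0, 1): in q0 (an even number of 0s has been read so far), after reading 1 we have: an even number of 0s has been read so far → q0
  δ(q1, 0): in q1 (an odd number of 0s has been read so far), after reading 0 we have: an even number of 0s has been read so far → q0
  δ(q1, 1): in q1 (an odd number of 0s has been read so far), after reading 1 we have: an odd number of 0s has been read so far → q1
A string is accepted iff it ends in {q0}, i.e. an even number of 0s has been read so far.
Language: All binary strings with an even number of 0s

Final answer: All binary strings with an even number of 0s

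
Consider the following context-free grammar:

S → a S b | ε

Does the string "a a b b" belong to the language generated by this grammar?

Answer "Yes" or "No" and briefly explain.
A derivation exists: S ⇒ a S b ⇒ a a S b b ⇒ a a b b (using S → a S b twice, then S → ε).

Final answer: Yes - a valid derivation exists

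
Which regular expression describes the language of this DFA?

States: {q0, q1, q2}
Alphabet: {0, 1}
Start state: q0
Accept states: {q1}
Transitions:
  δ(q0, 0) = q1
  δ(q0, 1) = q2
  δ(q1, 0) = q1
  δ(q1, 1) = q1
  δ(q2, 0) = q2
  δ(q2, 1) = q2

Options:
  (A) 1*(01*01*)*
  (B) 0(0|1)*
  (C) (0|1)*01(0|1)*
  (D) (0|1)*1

Testing sample strings against the DFA:
  '1100' -> rejected
  '01' -> accepted
  '111' -> rejected
  '11111' -> rejected
Checking each option for a counterexample:
  (A) 1*(01*01*)*: ε is rejected by the DFA but matches the regex → eliminated
  (B) 0(0|1)*: agrees with the DFA on all strings of length ≤ 4
  (C) (0|1)*01(0|1)*: '0' is accepted by the DFA but does not match the regex → eliminated
  (D) (0|1)*1: '0' is accepted by the DFA but does not match the regex → eliminated
Only (B) 0(0|1)* is consistent with the DFA.

Final answer: (B) 0(0|1)*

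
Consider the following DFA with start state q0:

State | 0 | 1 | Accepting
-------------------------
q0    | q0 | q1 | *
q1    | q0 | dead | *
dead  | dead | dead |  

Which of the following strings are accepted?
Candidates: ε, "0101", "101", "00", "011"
ε: q0; q0 is accepting → accepted
"0101": q0 → q0 → q1 → q0 → q1; q1 is accepting → accepted
"101": q0 → q1 → q0 → q1; q1 is accepting → accepted
"00": q0 → q0 → q0; q0 is accepting → accepted
"011": q0 → q0 → q1 → dead; dead is not accepting → rejected

Final answer: ε, "0101", "101", "00"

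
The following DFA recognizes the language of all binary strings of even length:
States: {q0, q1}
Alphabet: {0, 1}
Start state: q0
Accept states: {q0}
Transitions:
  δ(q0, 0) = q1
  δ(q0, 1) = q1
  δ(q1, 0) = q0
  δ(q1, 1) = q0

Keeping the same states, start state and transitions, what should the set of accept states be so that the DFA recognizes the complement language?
The DFA is complete (every state has a transition on every symbol), so the complement
is recognized by the same DFA with accepting and non-accepting states swapped.
Original accept states: {q0}
Complement accept states = All states - Original accept states
= {q0, q1} - {q0}
= {q1}
Complement language: strings of ODD length

Final answer: {q1}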